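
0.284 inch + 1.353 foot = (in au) 2.805e-12. Check: 1 inch = 0.0254 m, so 0.284 inch = 0.284 * 0.0254 = 0.0072136 m. 1 foot = 0.3048 m, so 1.353 foot = 1.353 * 0.3048 = 0.4123944 m. Sum: 0.0072136 + 0.4123944 = 0.419608 m. 1 au = 1.4959787e+11 m, so 0.419608 m = 0.419608 / 1.4959787e+11 = 2.8049062e-12 au ≈ 2.805e-12 au (4 s.f.).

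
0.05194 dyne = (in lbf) 1.168e-07. Check: 1 dyne = 1e-05 N, so 0.05194 dyne = 0.05194 * 1e-05 = 5.194e-07 N. 1 lbf = 4.4482216 N, so 5.194e-07 N = 5.194e-07 / 4.4482216 = 1.1676577e-07 lbf ≈ 1.168e-07 lbf (4 s.f.).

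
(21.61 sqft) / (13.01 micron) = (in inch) 1 sqft = 0.09290304 m^2, so 21.61 sqft = 21.61 * 0.09290304 = 2.0076347 m^2. 1 micron = 1e-06 m, so 13.01 micron = 13.01 * 1e-06 = 1.301e-05 m. Combine: 2.0076347 m^2 / 1.301e-05 m = 154314.73 m. 1 inch = 0.0254 m, so 154314.73 m = 154314.73 / 0.0254 = 6075383.2 inch ≈ 6.075e+06 inch (4 s.f.). Final answer: 6.075e+06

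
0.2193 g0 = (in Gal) 1 g0 = 9.80665 m/s^2, so 0.2193 g0 = 0.2193 * 9.80665 = 2.1505983 m/s^2. 1 Gal = 0.01 m/s^2, so 2.1505983 m/s^2 = 2.1505983 / 0.01 = 215.05983 Gal ≈ 215.1 Gal (4 s.f.). Final answer: 215.1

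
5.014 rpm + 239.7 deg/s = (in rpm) 44.96. Check: 1 rpm = 0.10471976 rad/s, so 5.014 rpm = 5.014 * 0.10471976 = 0.52506485 rad/s. 1 deg/s = 0.017453293 rad/s, so 239.7 deg/s = 239.7 * 0.017453293 = 4.1835542 rad/s. Sum: 0.52506485 + 4.1835542 = 4.7086191 rad/s. 1 rpm = 0.10471976 rad/s, so 4.7086191 rad/s = 4.7086191 / 0.10471976 = 44.964 rpm ≈ 44.96 rpm (4 s.f.).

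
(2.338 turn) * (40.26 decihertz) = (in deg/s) 3389. Check: 1 turn = 6.2831853 rad, so 2.338 turn = 2.338 * 6.2831853 = 14.690087 rad. 1 decihertz = 0.1 Hz, so 40.26 decihertz = 40.26 * 0.1 = 4.026 Hz. Combine: 14.690087 rad * 4.026 Hz = 59.142291 rad/s. 1 deg/s = 0.017453293 rad/s, so 59.142291 rad/s = 59.142291 / 0.017453293 = 3388.6037 deg/s ≈ 3389 deg/s (4 s.f.).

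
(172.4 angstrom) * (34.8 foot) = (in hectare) 1.829e-11. Check: 1 angstrom = 1e-10 m, so 172.4 angstrom = 172.4 * 1e-10 = 1.724e-08 m. 1 foot = 0.3048 m, so 34.8 foot = 34.8 * 0.3048 = 10.60704 m. Combine: 1.724e-08 m * 10.60704 m = 1.8286537e-07 m^2. 1 hectare = 10000 m^2, so 1.8286537e-07 m^2 = 1.8286537e-07 / 10000 = 1.8286537e-11 hectare ≈ 1.829e-11 hectare (4 s.f.).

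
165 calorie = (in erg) 1 calorie = 4.184 J, so 165 calorie = 165 * 4.184 = 690.36 J. 1 erg = 1e-07 J, so 690.36 J = 690.36 / 1e-07 = 6.9036e+09 erg ≈ 6.904e+09 erg (4 s.f.). Final answer: 6.904e+09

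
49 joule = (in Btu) 0.04644. Check: 49 joule = 49 J. 1 Btu = 1055.0559 J, so 49 J = 49 / 1055.0559 = 0.046443039 Btu ≈ 0.04644 Btu (4 s.f.).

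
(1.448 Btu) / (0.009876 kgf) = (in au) 1.054e-07. Check: 1 Btu = 1055.0559 J, so 1.448 Btu = 1.448 * 1055.0559 = 1527.7209 J. 1 kgf = 9.80665 N, so 0.009876 kgf = 0.009876 * 9.80665 = 0.096850475 N. Combine: 1527.7209 J / 0.096850475 N = 15774.015 m. 1 au = 1.4959787e+11 m, so 15774.015 m = 15774.015 / 1.4959787e+11 = 1.0544278e-07 au ≈ 1.054e-07 au (4 s.f.).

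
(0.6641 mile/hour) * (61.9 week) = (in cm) 1 mile/hour = 0.44704 m/s, so 0.6641 mile/hour = 0.6641 * 0.44704 = 0.29687926 m/s. 1 week = 604800 s, so 61.9 week = 61.9 * 604800 = 37437120 s. Combine: 0.29687926 m/s * 37437120 s = 11114305 m. 1 cm = 0.01 m, so 11114305 m = 11114305 / 0.01 = 1.1114305e+09 cm ≈ 1.111e+09 cm (4 s.f.). Final answer: 1.111e+09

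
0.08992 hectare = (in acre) 0.2222. Check: 1 hectare = 10000 m^2, so 0.08992 hectare = 0.08992 * 10000 = 899.2 m^2. 1 acre = 4046.8564 m^2, so 899.2 m^2 = 899.2 / 4046.8564 = 0.22219716 acre ≈ 0.2222 acre (4 s.f.).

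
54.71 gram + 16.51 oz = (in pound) 1 gram = 0.001 kg, so 54.71 gram = 54.71 * 0.001 = 0.05471 kg. 1 oz = 0.028349523 kg, so 16.51 oz = 16.51 * 0.028349523 = 0.46805063 kg. Sum: 0.05471 + 0.46805063 = 0.52276063 kg. 1 pound = 0.45359237 kg, so 0.52276063 kg = 0.52276063 / 0.45359237 = 1.1524899 pound ≈ 1.152 pound (4 s.f.). Final answer: 1.152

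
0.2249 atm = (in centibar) 22.79. Check: 1 atm = 101325 Pa, so 0.2249 atm = 0.2249 * 101325 = 22787.993 Pa. 1 centibar = 1000 Pa, so 22787.993 Pa = 22787.993 / 1000 = 22.787993 centibar ≈ 22.79 centibar (4 s.f.).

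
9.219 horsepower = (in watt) 1 horsepower = 745.69987 W, so 9.219 horsepower = 9.219 * 745.69987 = 6874.6071 W. 6874.6071 W = 6874.6071 watt ≈ 6875 watt (4 s.f.). Final answer: 6875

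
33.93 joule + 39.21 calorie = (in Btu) 0.1877. Check: 33.93 joule = 33.93 J. 1 calorie = 4.184 J, so 39.21 calorie = 39.21 * 4.184 = 164.05464 J. Sum: 33.93 + 164.05464 = 197.98464 J. 1 Btu = 1055.0559 J, so 197.98464 J = 197.98464 / 1055.0559 = 0.18765323 Btu ≈ 0.1877 Btu (4 s.f.).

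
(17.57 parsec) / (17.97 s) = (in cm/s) 3.017e+18. Check: 1 parsec = 3.0856776e+16 m, so 17.57 parsec = 17.57 * 3.0856776e+16 = 5.4215355e+17 m. 17.97 s is already in s. Combine: 5.4215355e+17 m / 17.97 s = 3.0169925e+16 m/s. 1 cm/s = 0.01 m/s, so 3.0169925e+16 m/s = 3.0169925e+16 / 0.01 = 3.0169925e+18 cm/s ≈ 3.017e+18 cm/s (4 s.f.).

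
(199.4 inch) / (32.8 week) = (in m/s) 2.553e-07. Check: 1 inch = 0.0254 m, so 199.4 inch = 199.4 * 0.0254 = 5.06476 m. 1 week = 604800 s, so 32.8 week = 32.8 * 604800 = 19837440 s. Combine: 5.06476 m / 19837440 s = 2.5531319e-07 m/s. Result: 2.5531319e-07 m/s ≈ 2.553e-07 m/s (4 s.f.).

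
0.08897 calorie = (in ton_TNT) 1 calorie = 4.184 J, so 0.08897 calorie = 0.08897 * 4.184 = 0.37225048 J. 1 ton_TNT = 4.184e+09 J, so 0.37225048 J = 0.37225048 / 4.184e+09 = 8.897e-11 ton_TNT. Final answer: 8.897e-11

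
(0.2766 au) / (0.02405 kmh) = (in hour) 1.721e+09. Check: 1 au = 1.4959787e+11 m, so 0.2766 au = 0.2766 * 1.4959787e+11 = 4.1378771e+10 m. 1 kmh = 0.27777778 m/s, so 0.02405 kmh = 0.02405 * 0.27777778 = 0.0066805556 m/s. Combine: 4.1378771e+10 m / 0.0066805556 m/s = 6.1939117e+12 s. 1 hour = 3600 s, so 6.1939117e+12 s = 6.1939117e+12 / 3600 = 1.720531e+09 hour ≈ 1.721e+09 hour (4 s.f.).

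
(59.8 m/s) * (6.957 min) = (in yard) 2.73e+04. Check: 59.8 m/s is already in m/s. 1 min = 60 s, so 6.957 min = 6.957 * 60 = 417.42 s. Combine: 59.8 m/s * 417.42 s = 24961.716 m. 1 yard = 0.9144 m, so 24961.716 m = 24961.716 / 0.9144 = 27298.465 yard ≈ 2.73e+04 yard (4 s.f.).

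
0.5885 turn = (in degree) 211.9. Check: 1 turn = 6.2831853 rad, so 0.5885 turn = 0.5885 * 6.2831853 = 3.6976546 rad. 1 degree = 0.017453293 rad, so 3.6976546 rad = 3.6976546 / 0.017453293 = 211.86 degree ≈ 211.9 degree (4 s.f.).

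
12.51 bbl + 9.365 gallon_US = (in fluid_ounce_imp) 1 bbl = 0.15898729 m^3, so 12.51 bbl = 12.51 * 0.15898729 = 1.9889311 m^3. 1 gallon_US = 0.0037854118 m^3, so 9.365 gallon_US = 9.365 * 0.0037854118 = 0.035450381 m^3. Sum: 1.9889311 + 0.035450381 = 2.0243814 m^3. 1 fluid_ounce_imp = 2.8413063e-05 m^3, so 2.0243814 m^3 = 2.0243814 / 2.8413063e-05 = 71248.266 fluid_ounce_imp ≈ 7.125e+04 fluid_ounce_imp (4 s.f.). Final answer: 7.125e+04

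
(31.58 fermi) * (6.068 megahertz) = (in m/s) 1.916e-07. Check: 1 fermi = 1e-15 m, so 31.58 fermi = 31.58 * 1e-15 = 3.158e-14 m. 1 megahertz = 1000000 Hz, so 6.068 megahertz = 6.068 * 1000000 = 6068000 Hz. Combine: 3.158e-14 m * 6068000 Hz = 1.9162744e-07 m/s. Result: 1.9162744e-07 m/s ≈ 1.916e-07 m/s (4 s.f.).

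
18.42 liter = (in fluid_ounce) 1 liter = 0.001 m^3, so 18.42 liter = 18.42 * 0.001 = 0.01842 m^3. 1 fluid_ounce = 2.957353e-05 m^3, so 0.01842 m^3 = 0.01842 / 2.957353e-05 = 622.8543 fluid_ounce ≈ 622.9 fluid_ounce (4 s.f.). Final answer: 622.9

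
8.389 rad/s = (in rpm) 1 rpm = 0.10471976 rad/s, so 8.389 rad/s = 8.389 / 0.10471976 = 80.109049 rpm ≈ 80.11 rpm (4 s.f.). Final answer: 80.11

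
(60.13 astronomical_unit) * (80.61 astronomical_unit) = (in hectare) 1 astronomical_unit = 1.4959787e+11 m, so 60.13 astronomical_unit = 60.13 * 1.4959787e+11 = 8.99532e+12 m. 1 astronomical_unit = 1.4959787e+11 m, so 80.61 astronomical_unit = 80.61 * 1.4959787e+11 = 1.2059084e+13 m. Combine: 8.99532e+12 m * 1.2059084e+13 m = 1.0847532e+26 m^2. 1 hectare = 10000 m^2, so 1.0847532e+26 m^2 = 1.0847532e+26 / 10000 = 1.0847532e+22 hectare ≈ 1.085e+22 hectare (4 s.f.). Final answer: 1.085e+22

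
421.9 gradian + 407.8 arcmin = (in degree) 1 gradian = 0.015707963 rad, so 421.9 gradian = 421.9 * 0.015707963 = 6.6271897 rad. 1 arcmin = 0.00029088821 rad, so 407.8 arcmin = 407.8 * 0.00029088821 = 0.11862421 rad. Sum: 6.6271897 + 0.11862421 = 6.7458139 rad. 1 degree = 0.017453293 rad, so 6.7458139 rad = 6.7458139 / 0.017453293 = 386.50667 degree ≈ 386.5 degree (4 s.f.). Final answer: 386.5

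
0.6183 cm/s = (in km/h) 0.02226. Check: 1 cm/s = 0.01 m/s, so 0.6183 cm/s = 0.6183 * 0.01 = 0.006183 m/s. 1 km/h = 0.27777778 m/s, so 0.006183 m/s = 0.006183 / 0.27777778 = 0.0222588 km/h ≈ 0.02226 km/h (4 s.f.).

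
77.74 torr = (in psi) 1 torr = 133.32237 Pa, so 77.74 torr = 77.74 * 133.32237 = 10364.481 Pa. 1 psi = 6894.7573 Pa, so 10364.481 Pa = 10364.481 / 6894.7573 = 1.5032409 psi ≈ 1.503 psi (4 s.f.). Final answer: 1.503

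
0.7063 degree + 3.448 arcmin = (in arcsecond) 1 degree = 0.017453293 rad, so 0.7063 degree = 0.7063 * 0.017453293 = 0.012327261 rad. 1 arcmin = 0.00029088821 rad, so 3.448 arcmin = 3.448 * 0.00029088821 = 0.0010029825 rad. Sum: 0.012327261 + 0.0010029825 = 0.013330243 rad. 1 arcsecond = 4.8481368e-06 rad, so 0.013330243 rad = 0.013330243 / 4.8481368e-06 = 2749.56 arcsecond ≈ 2750 arcsecond (4 s.f.). Final answer: 2750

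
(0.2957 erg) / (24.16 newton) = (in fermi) 1.224e+06. Check: 1 erg = 1e-07 J, so 0.2957 erg = 0.2957 * 1e-07 = 2.957e-08 J. 24.16 newton = 24.16 N. Combine: 2.957e-08 J / 24.16 N = 1.2239238e-09 m. 1 fermi = 1e-15 m, so 1.2239238e-09 m = 1.2239238e-09 / 1e-15 = 1223923.8 fermi ≈ 1.224e+06 fermi (4 s.f.).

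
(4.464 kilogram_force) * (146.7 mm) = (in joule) 6.422. Check: 1 kilogram_force = 9.80665 N, so 4.464 kilogram_force = 4.464 * 9.80665 = 43.776886 N. 1 mm = 0.001 m, so 146.7 mm = 146.7 * 0.001 = 0.1467 m. Combine: 43.776886 N * 0.1467 m = 6.4220691 J. 6.4220691 J = 6.4220691 joule ≈ 6.422 joule (4 s.f.).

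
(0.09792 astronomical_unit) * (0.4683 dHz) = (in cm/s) 6.86e+10. Check: 1 astronomical_unit = 1.4959787e+11 m, so 0.09792 astronomical_unit = 0.09792 * 1.4959787e+11 = 1.4648623e+10 m. 1 dHz = 0.1 Hz, so 0.4683 dHz = 0.4683 * 0.1 = 0.04683 Hz. Combine: 1.4648623e+10 m * 0.04683 Hz = 6.8599504e+08 m/s. 1 cm/s = 0.01 m/s, so 6.8599504e+08 m/s = 6.8599504e+08 / 0.01 = 6.8599504e+10 cm/s ≈ 6.86e+10 cm/s (4 s.f.).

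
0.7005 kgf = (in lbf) 1 kgf = 9.80665 N, so 0.7005 kgf = 0.7005 * 9.80665 = 6.8695583 N. 1 lbf = 4.4482216 N, so 6.8695583 N = 6.8695583 / 4.4482216 = 1.5443381 lbf ≈ 1.544 lbf (4 s.f.). Final answer: 1.544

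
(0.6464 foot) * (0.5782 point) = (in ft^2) 0.0004326. Check: 1 foot = 0.3048 m, so 0.6464 foot = 0.6464 * 0.3048 = 0.19702272 m. 1 point = 0.00035277778 m, so 0.5782 point = 0.5782 * 0.00035277778 = 0.00020397611 m. Combine: 0.19702272 m * 0.00020397611 m = 4.0187928e-05 m^2. 1 ft^2 = 0.09290304 m^2, so 4.0187928e-05 m^2 = 4.0187928e-05 / 0.09290304 = 0.00043257926 ft^2 ≈ 0.0004326 ft^2 (4 s.f.).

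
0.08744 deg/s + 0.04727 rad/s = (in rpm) 0.466. Check: 1 deg/s = 0.017453293 rad/s, so 0.08744 deg/s = 0.08744 * 0.017453293 = 0.0015261159 rad/s. 0.04727 rad/s is already in rad/s. Sum: 0.0015261159 + 0.04727 = 0.048796116 rad/s. 1 rpm = 0.10471976 rad/s, so 0.048796116 rad/s = 0.048796116 / 0.10471976 = 0.46596858 rpm ≈ 0.466 rpm (4 s.f.).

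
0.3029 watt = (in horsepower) 0.0004062. Check: 0.3029 watt = 0.3029 W. 1 horsepower = 745.69987 W, so 0.3029 W = 0.3029 / 745.69987 = 0.00040619559 horsepower ≈ 0.0004062 horsepower (4 s.f.).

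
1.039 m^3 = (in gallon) 1 gallon = 0.0037854118 m^3, so 1.039 m^3 = 1.039 / 0.0037854118 = 274.47476 gallon ≈ 274.5 gallon (4 s.f.). Final answer: 274.5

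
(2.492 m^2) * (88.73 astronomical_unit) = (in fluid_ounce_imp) 1.164e+18. Check: 2.492 m^2 is already in m^2. 1 astronomical_unit = 1.4959787e+11 m, so 88.73 astronomical_unit = 88.73 * 1.4959787e+11 = 1.3273819e+13 m. Combine: 2.492 m^2 * 1.3273819e+13 m = 3.3078357e+13 m^3. 1 fluid_ounce_imp = 2.8413063e-05 m^3, so 3.3078357e+13 m^3 = 3.3078357e+13 / 2.8413063e-05 = 1.1641954e+18 fluid_ounce_imp ≈ 1.164e+18 fluid_ounce_imp (4 s.f.).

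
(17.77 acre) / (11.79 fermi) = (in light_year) 1 acre = 4046.8564 m^2, so 17.77 acre = 17.77 * 4046.8564 = 71912.639 m^2. 1 fermi = 1e-15 m, so 11.79 fermi = 11.79 * 1e-15 = 1.179e-14 m. Combine: 71912.639 m^2 / 1.179e-14 m = 6.0994604e+18 m. 1 light_year = 9.4607305e+15 m, so 6.0994604e+18 m = 6.0994604e+18 / 9.4607305e+15 = 644.71348 light_year ≈ 644.7 light_year (4 s.f.). Final answer: 644.7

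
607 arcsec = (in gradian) 1 arcsec = 4.8481368e-06 rad, so 607 arcsec = 607 * 4.8481368e-06 = 0.002942819 rad. 1 gradian = 0.015707963 rad, so 0.002942819 rad = 0.002942819 / 0.015707963 = 0.18734568 gradian ≈ 0.1873 gradian (4 s.f.). Final answer: 0.1873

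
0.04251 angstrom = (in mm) 4.251e-09. Check: 1 angstrom = 1e-10 m, so 0.04251 angstrom = 0.04251 * 1e-10 = 4.251e-12 m. 1 mm = 0.001 m, so 4.251e-12 m = 4.251e-12 / 0.001 = 4.251e-09 mm.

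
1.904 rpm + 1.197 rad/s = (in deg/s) 1 rpm = 0.10471976 rad/s, so 1.904 rpm = 1.904 * 0.10471976 = 0.19938641 rad/s. 1.197 rad/s is already in rad/s. Sum: 0.19938641 + 1.197 = 1.3963864 rad/s. 1 deg/s = 0.017453293 rad/s, so 1.3963864 rad/s = 1.3963864 / 0.017453293 = 80.007048 deg/s ≈ 80.01 deg/s (4 s.f.). Final answer: 80.01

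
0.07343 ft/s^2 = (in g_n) 0.002282. Check: 1 ft/s^2 = 0.3048 m/s^2, so 0.07343 ft/s^2 = 0.07343 * 0.3048 = 0.022381464 m/s^2. 1 g_n = 9.80665 m/s^2, so 0.022381464 m/s^2 = 0.022381464 / 9.80665 = 0.0022822742 g_n ≈ 0.002282 g_n (4 s.f.).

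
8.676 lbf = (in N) 38.59. Check: 1 lbf = 4.4482216 N, so 8.676 lbf = 8.676 * 4.4482216 = 38.592771 N. Result: 38.592771 N ≈ 38.59 N (4 s.f.).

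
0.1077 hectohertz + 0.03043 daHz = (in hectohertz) 0.1107. Check: 1 hectohertz = 100 Hz, so 0.1077 hectohertz = 0.1077 * 100 = 10.77 Hz. 1 daHz = 10 Hz, so 0.03043 daHz = 0.03043 * 10 = 0.3043 Hz. Sum: 10.77 + 0.3043 = 11.0743 Hz. 1 hectohertz = 100 Hz, so 11.0743 Hz = 11.0743 / 100 = 0.110743 hectohertz ≈ 0.1107 hectohertz (4 s.f.).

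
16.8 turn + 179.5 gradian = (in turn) 17.25. Check: 1 turn = 6.2831853 rad, so 16.8 turn = 16.8 * 6.2831853 = 105.55751 rad. 1 gradian = 0.015707963 rad, so 179.5 gradian = 179.5 * 0.015707963 = 2.8195794 rad. Sum: 105.55751 + 2.8195794 = 108.37709 rad. 1 turn = 6.2831853 rad, so 108.37709 rad = 108.37709 / 6.2831853 = 17.24875 turn ≈ 17.25 turn (4 s.f.).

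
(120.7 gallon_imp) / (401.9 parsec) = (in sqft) 1 gallon_imp = 0.00454609 m^3, so 120.7 gallon_imp = 120.7 * 0.00454609 = 0.54871306 m^3. 1 parsec = 3.0856776e+16 m, so 401.9 parsec = 401.9 * 3.0856776e+16 = 1.2401338e+19 m. Combine: 0.54871306 m^3 / 1.2401338e+19 m = 4.4246278e-20 m^2. 1 sqft = 0.09290304 m^2, so 4.4246278e-20 m^2 = 4.4246278e-20 / 0.09290304 = 4.7626298e-19 sqft ≈ 4.763e-19 sqft (4 s.f.). Final answer: 4.763e-19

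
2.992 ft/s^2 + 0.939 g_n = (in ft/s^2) 33.2. Check: 1 ft/s^2 = 0.3048 m/s^2, so 2.992 ft/s^2 = 2.992 * 0.3048 = 0.9119616 m/s^2. 1 g_n = 9.80665 m/s^2, so 0.939 g_n = 0.939 * 9.80665 = 9.2084443 m/s^2. Sum: 0.9119616 + 9.2084443 = 10.120406 m/s^2. 1 ft/s^2 = 0.3048 m/s^2, so 10.120406 m/s^2 = 10.120406 / 0.3048 = 33.203432 ft/s^2 ≈ 33.2 ft/s^2 (4 s.f.).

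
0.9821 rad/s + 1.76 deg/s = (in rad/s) 0.9821 rad/s is already in rad/s. 1 deg/s = 0.017453293 rad/s, so 1.76 deg/s = 1.76 * 0.017453293 = 0.030717795 rad/s. Sum: 0.9821 + 0.030717795 = 1.0128178 rad/s. Result: 1.0128178 rad/s ≈ 1.013 rad/s (4 s.f.). Final answer: 1.013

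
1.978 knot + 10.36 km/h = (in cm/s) 389.5. Check: 1 knot = 0.51444444 m/s, so 1.978 knot = 1.978 * 0.51444444 = 1.0175711 m/s. 1 km/h = 0.27777778 m/s, so 10.36 km/h = 10.36 * 0.27777778 = 2.8777778 m/s. Sum: 1.0175711 + 2.8777778 = 3.8953489 m/s. 1 cm/s = 0.01 m/s, so 3.8953489 m/s = 3.8953489 / 0.01 = 389.53489 cm/s ≈ 389.5 cm/s (4 s.f.).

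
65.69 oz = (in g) 1862. Check: 1 oz = 0.028349523 kg, so 65.69 oz = 65.69 * 0.028349523 = 1.8622802 kg. 1 g = 0.001 kg, so 1.8622802 kg = 1.8622802 / 0.001 = 1862.2802 g ≈ 1862 g (4 s.f.).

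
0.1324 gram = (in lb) 0.0002919. Check: 1 gram = 0.001 kg, so 0.1324 gram = 0.1324 * 0.001 = 0.0001324 kg. 1 lb = 0.45359237 kg, so 0.0001324 kg = 0.0001324 / 0.45359237 = 0.00029189204 lb ≈ 0.0002919 lb (4 s.f.).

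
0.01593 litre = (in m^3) 1 litre = 0.001 m^3, so 0.01593 litre = 0.01593 * 0.001 = 1.593e-05 m^3. Result: 1.593e-05 m^3. Final answer: 1.593e-05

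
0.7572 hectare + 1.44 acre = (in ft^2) 1.442e+05. Check: 1 hectare = 10000 m^2, so 0.7572 hectare = 0.7572 * 10000 = 7572 m^2. 1 acre = 4046.8564 m^2, so 1.44 acre = 1.44 * 4046.8564 = 5827.4732 m^2. Sum: 7572 + 5827.4732 = 13399.473 m^2. 1 ft^2 = 0.09290304 m^2, so 13399.473 m^2 = 13399.473 / 0.09290304 = 144230.73 ft^2 ≈ 1.442e+05 ft^2 (4 s.f.).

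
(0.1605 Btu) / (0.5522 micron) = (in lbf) 6.894e+07. Check: 1 Btu = 1055.0559 J, so 0.1605 Btu = 0.1605 * 1055.0559 = 169.33646 J. 1 micron = 1e-06 m, so 0.5522 micron = 0.5522 * 1e-06 = 5.522e-07 m. Combine: 169.33646 J / 5.522e-07 m = 3.0665785e+08 N. 1 lbf = 4.4482216 N, so 3.0665785e+08 N = 3.0665785e+08 / 4.4482216 = 68939427 lbf ≈ 6.894e+07 lbf (4 s.f.).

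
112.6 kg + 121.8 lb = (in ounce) 5921. Check: 112.6 kg is already in kg. 1 lb = 0.45359237 kg, so 121.8 lb = 121.8 * 0.45359237 = 55.247551 kg. Sum: 112.6 + 55.247551 = 167.84755 kg. 1 ounce = 0.028349523 kg, so 167.84755 kg = 167.84755 / 0.028349523 = 5920.6481 ounce ≈ 5921 ounce (4 s.f.).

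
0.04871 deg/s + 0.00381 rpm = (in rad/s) 1 deg/s = 0.017453293 rad/s, so 0.04871 deg/s = 0.04871 * 0.017453293 = 0.00085014988 rad/s. 1 rpm = 0.10471976 rad/s, so 0.00381 rpm = 0.00381 * 0.10471976 = 0.00039898227 rad/s. Sum: 0.00085014988 + 0.00039898227 = 0.0012491321 rad/s. Result: 0.0012491321 rad/s ≈ 0.001249 rad/s (4 s.f.). Final answer: 0.001249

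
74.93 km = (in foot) 1 km = 1000 m, so 74.93 km = 74.93 * 1000 = 74930 m. 1 foot = 0.3048 m, so 74930 m = 74930 / 0.3048 = 245833.33 foot ≈ 2.458e+05 foot (4 s.f.). Final answer: 2.458e+05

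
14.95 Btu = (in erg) 1 Btu = 1055.0559 J, so 14.95 Btu = 14.95 * 1055.0559 = 15773.085 J. 1 erg = 1e-07 J, so 15773.085 J = 15773.085 / 1e-07 = 1.5773085e+11 erg ≈ 1.577e+11 erg (4 s.f.). Final answer: 1.577e+11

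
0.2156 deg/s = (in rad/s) 1 deg/s = 0.017453293 rad/s, so 0.2156 deg/s = 0.2156 * 0.017453293 = 0.0037629299 rad/s. Result: 0.0037629299 rad/s ≈ 0.003763 rad/s (4 s.f.). Final answer: 0.003763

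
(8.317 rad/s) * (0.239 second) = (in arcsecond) 8.317 rad/s is already in rad/s. 0.239 second = 0.239 s. Combine: 8.317 rad/s * 0.239 s = 1.987763 rad. 1 arcsecond = 4.8481368e-06 rad, so 1.987763 rad = 1.987763 / 4.8481368e-06 = 410005.55 arcsecond ≈ 4.1e+05 arcsecond (4 s.f.). Final answer: 4.1e+05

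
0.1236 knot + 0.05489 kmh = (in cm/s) 1 knot = 0.51444444 m/s, so 0.1236 knot = 0.1236 * 0.51444444 = 0.063585333 m/s. 1 kmh = 0.27777778 m/s, so 0.05489 kmh = 0.05489 * 0.27777778 = 0.015247222 m/s. Sum: 0.063585333 + 0.015247222 = 0.078832556 m/s. 1 cm/s = 0.01 m/s, so 0.078832556 m/s = 0.078832556 / 0.01 = 7.8832556 cm/s ≈ 7.883 cm/s (4 s.f.). Final answer: 7.883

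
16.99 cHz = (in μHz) 1.699e+05. Check: 1 cHz = 0.01 Hz, so 16.99 cHz = 16.99 * 0.01 = 0.1699 Hz. 1 μHz = 1e-06 Hz, so 0.1699 Hz = 0.1699 / 1e-06 = 169900 μHz ≈ 1.699e+05 μHz (4 s.f.).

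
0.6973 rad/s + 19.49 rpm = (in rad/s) 0.6973 rad/s is already in rad/s. 1 rpm = 0.10471976 rad/s, so 19.49 rpm = 19.49 * 0.10471976 = 2.040988 rad/s. Sum: 0.6973 + 2.040988 = 2.738288 rad/s. Result: 2.738288 rad/s ≈ 2.738 rad/s (4 s.f.). Final answer: 2.738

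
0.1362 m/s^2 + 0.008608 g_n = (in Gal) 0.1362 m/s^2 is already in m/s^2. 1 g_n = 9.80665 m/s^2, so 0.008608 g_n = 0.008608 * 9.80665 = 0.084415643 m/s^2. Sum: 0.1362 + 0.084415643 = 0.22061564 m/s^2. 1 Gal = 0.01 m/s^2, so 0.22061564 m/s^2 = 0.22061564 / 0.01 = 22.061564 Gal ≈ 22.06 Gal (4 s.f.). Final answer: 22.06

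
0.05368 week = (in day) 1 week = 604800 s, so 0.05368 week = 0.05368 * 604800 = 32465.664 s. 1 day = 86400 s, so 32465.664 s = 32465.664 / 86400 = 0.37576 day ≈ 0.3758 day (4 s.f.). Final answer: 0.3758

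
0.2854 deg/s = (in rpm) 1 deg/s = 0.017453293 rad/s, so 0.2854 deg/s = 0.2854 * 0.017453293 = 0.0049811697 rad/s. 1 rpm = 0.10471976 rad/s, so 0.0049811697 rad/s = 0.0049811697 / 0.10471976 = 0.047566667 rpm ≈ 0.04757 rpm (4 s.f.). Final answer: 0.04757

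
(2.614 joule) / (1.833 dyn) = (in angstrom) 2.614 joule = 2.614 J. 1 dyn = 1e-05 N, so 1.833 dyn = 1.833 * 1e-05 = 1.833e-05 N. Combine: 2.614 J / 1.833e-05 N = 142607.75 m. 1 angstrom = 1e-10 m, so 142607.75 m = 142607.75 / 1e-10 = 1.4260775e+15 angstrom ≈ 1.426e+15 angstrom (4 s.f.). Final answer: 1.426e+15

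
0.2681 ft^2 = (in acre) 6.155e-06. Check: 1 ft^2 = 0.09290304 m^2, so 0.2681 ft^2 = 0.2681 * 0.09290304 = 0.024907305 m^2. 1 acre = 4046.8564 m^2, so 0.024907305 m^2 = 0.024907305 / 4046.8564 = 6.1547291e-06 acre ≈ 6.155e-06 acre (4 s.f.).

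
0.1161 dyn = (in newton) 1.161e-06. Check: 1 dyn = 1e-05 N, so 0.1161 dyn = 0.1161 * 1e-05 = 1.161e-06 N. 1.161e-06 N = 1.161e-06 newton.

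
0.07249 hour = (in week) 1 hour = 3600 s, so 0.07249 hour = 0.07249 * 3600 = 260.964 s. 1 week = 604800 s, so 260.964 s = 260.964 / 604800 = 0.0004314881 week ≈ 0.0004315 week (4 s.f.). Final answer: 0.0004315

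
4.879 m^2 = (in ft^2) 1 ft^2 = 0.09290304 m^2, so 4.879 m^2 = 4.879 / 0.09290304 = 52.517119 ft^2 ≈ 52.52 ft^2 (4 s.f.). Final answer: 52.52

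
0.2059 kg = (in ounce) 7.263. Check: 1 ounce = 0.028349523 kg, so 0.2059 kg = 0.2059 / 0.028349523 = 7.2629088 ounce ≈ 7.263 ounce (4 s.f.).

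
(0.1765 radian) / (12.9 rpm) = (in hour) 3.629e-05. Check: 0.1765 radian = 0.1765 rad. 1 rpm = 0.10471976 rad/s, so 12.9 rpm = 12.9 * 0.10471976 = 1.3508848 rad/s. Combine: 0.1765 rad / 1.3508848 rad/s = 0.1306551 s. 1 hour = 3600 s, so 0.1306551 s = 0.1306551 / 3600 = 3.6293085e-05 hour ≈ 3.629e-05 hour (4 s.f.).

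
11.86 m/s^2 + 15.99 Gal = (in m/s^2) 12.02. Check: 11.86 m/s^2 is already in m/s^2. 1 Gal = 0.01 m/s^2, so 15.99 Gal = 15.99 * 0.01 = 0.1599 m/s^2. Sum: 11.86 + 0.1599 = 12.0199 m/s^2. Result: 12.0199 m/s^2 ≈ 12.02 m/s^2 (4 s.f.).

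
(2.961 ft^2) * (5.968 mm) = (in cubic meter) 0.001642. Check: 1 ft^2 = 0.09290304 m^2, so 2.961 ft^2 = 2.961 * 0.09290304 = 0.2750859 m^2. 1 mm = 0.001 m, so 5.968 mm = 5.968 * 0.001 = 0.005968 m. Combine: 0.2750859 m^2 * 0.005968 m = 0.0016417127 m^3. 0.0016417127 m^3 = 0.0016417127 cubic meter ≈ 0.001642 cubic meter (4 s.f.).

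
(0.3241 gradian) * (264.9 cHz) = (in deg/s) 1 gradian = 0.015707963 rad, so 0.3241 gradian = 0.3241 * 0.015707963 = 0.0050909509 rad. 1 cHz = 0.01 Hz, so 264.9 cHz = 264.9 * 0.01 = 2.649 Hz. Combine: 0.0050909509 rad * 2.649 Hz = 0.013485929 rad/s. 1 deg/s = 0.017453293 rad/s, so 0.013485929 rad/s = 0.013485929 / 0.017453293 = 0.77268681 deg/s ≈ 0.7727 deg/s (4 s.f.). Final answer: 0.7727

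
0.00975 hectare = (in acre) 1 hectare = 10000 m^2, so 0.00975 hectare = 0.00975 * 10000 = 97.5 m^2. 1 acre = 4046.8564 m^2, so 97.5 m^2 = 97.5 / 4046.8564 = 0.024092775 acre ≈ 0.02409 acre (4 s.f.). Final answer: 0.02409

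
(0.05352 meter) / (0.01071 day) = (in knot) 0.05352 meter = 0.05352 m. 1 day = 86400 s, so 0.01071 day = 0.01071 * 86400 = 925.344 s. Combine: 0.05352 m / 925.344 s = 5.783795e-05 m/s. 1 knot = 0.51444444 m/s, so 5.783795e-05 m/s = 5.783795e-05 / 0.51444444 = 0.00011242798 knot ≈ 0.0001124 knot (4 s.f.). Final answer: 0.0001124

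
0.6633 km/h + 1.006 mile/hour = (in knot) 1 km/h = 0.27777778 m/s, so 0.6633 km/h = 0.6633 * 0.27777778 = 0.18425 m/s. 1 mile/hour = 0.44704 m/s, so 1.006 mile/hour = 1.006 * 0.44704 = 0.44972224 m/s. Sum: 0.18425 + 0.44972224 = 0.63397224 m/s. 1 knot = 0.51444444 m/s, so 0.63397224 m/s = 0.63397224 / 0.51444444 = 1.2323434 knot ≈ 1.232 knot (4 s.f.). Final answer: 1.232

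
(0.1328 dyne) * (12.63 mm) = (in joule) 1.677e-08. Check: 1 dyne = 1e-05 N, so 0.1328 dyne = 0.1328 * 1e-05 = 1.328e-06 N. 1 mm = 0.001 m, so 12.63 mm = 12.63 * 0.001 = 0.01263 m. Combine: 1.328e-06 N * 0.01263 m = 1.677264e-08 J. 1.677264e-08 J = 1.677264e-08 joule ≈ 1.677e-08 joule (4 s.f.).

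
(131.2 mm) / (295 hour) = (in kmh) 4.447e-07. Check: 1 mm = 0.001 m, so 131.2 mm = 131.2 * 0.001 = 0.1312 m. 1 hour = 3600 s, so 295 hour = 295 * 3600 = 1062000 s. Combine: 0.1312 m / 1062000 s = 1.2354049e-07 m/s. 1 kmh = 0.27777778 m/s, so 1.2354049e-07 m/s = 1.2354049e-07 / 0.27777778 = 4.4474576e-07 kmh ≈ 4.447e-07 kmh (4 s.f.).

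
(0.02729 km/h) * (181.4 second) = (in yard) 1.504. Check: 1 km/h = 0.27777778 m/s, so 0.02729 km/h = 0.02729 * 0.27777778 = 0.0075805556 m/s. 181.4 second = 181.4 s. Combine: 0.0075805556 m/s * 181.4 s = 1.3751128 m. 1 yard = 0.9144 m, so 1.3751128 m = 1.3751128 / 0.9144 = 1.5038416 yard ≈ 1.504 yard (4 s.f.).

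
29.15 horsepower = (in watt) 2.174e+04. Check: 1 horsepower = 745.69987 W, so 29.15 horsepower = 29.15 * 745.69987 = 21737.151 W. 21737.151 W = 21737.151 watt ≈ 2.174e+04 watt (4 s.f.).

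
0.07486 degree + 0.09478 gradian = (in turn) 0.0004449. Check: 1 degree = 0.017453293 rad, so 0.07486 degree = 0.07486 * 0.017453293 = 0.0013065535 rad. 1 gradian = 0.015707963 rad, so 0.09478 gradian = 0.09478 * 0.015707963 = 0.0014888008 rad. Sum: 0.0013065535 + 0.0014888008 = 0.0027953542 rad. 1 turn = 6.2831853 rad, so 0.0027953542 rad = 0.0027953542 / 6.2831853 = 0.00044489444 turn ≈ 0.0004449 turn (4 s.f.).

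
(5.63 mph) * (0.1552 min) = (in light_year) 1 mph = 0.44704 m/s, so 5.63 mph = 5.63 * 0.44704 = 2.5168352 m/s. 1 min = 60 s, so 0.1552 min = 0.1552 * 60 = 9.312 s. Combine: 2.5168352 m/s * 9.312 s = 23.436769 m. 1 light_year = 9.4607305e+15 m, so 23.436769 m = 23.436769 / 9.4607305e+15 = 2.4772685e-15 light_year ≈ 2.477e-15 light_year (4 s.f.). Final answer: 2.477e-15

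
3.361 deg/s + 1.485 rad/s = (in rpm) 1 deg/s = 0.017453293 rad/s, so 3.361 deg/s = 3.361 * 0.017453293 = 0.058660516 rad/s. 1.485 rad/s is already in rad/s. Sum: 0.058660516 + 1.485 = 1.5436605 rad/s. 1 rpm = 0.10471976 rad/s, so 1.5436605 rad/s = 1.5436605 / 0.10471976 = 14.740872 rpm ≈ 14.74 rpm (4 s.f.). Final answer: 14.74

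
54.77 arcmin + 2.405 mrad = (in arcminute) 63.04. Check: 1 arcmin = 0.00029088821 rad, so 54.77 arcmin = 54.77 * 0.00029088821 = 0.015931947 rad. 1 mrad = 0.001 rad, so 2.405 mrad = 2.405 * 0.001 = 0.002405 rad. Sum: 0.015931947 + 0.002405 = 0.018336947 rad. 1 arcminute = 0.00029088821 rad, so 0.018336947 rad = 0.018336947 / 0.00029088821 = 63.037781 arcminute ≈ 63.04 arcminute (4 s.f.).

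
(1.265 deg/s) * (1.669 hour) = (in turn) 1 deg/s = 0.017453293 rad/s, so 1.265 deg/s = 1.265 * 0.017453293 = 0.022078415 rad/s. 1 hour = 3600 s, so 1.669 hour = 1.669 * 3600 = 6008.4 s. Combine: 0.022078415 rad/s * 6008.4 s = 132.65595 rad. 1 turn = 6.2831853 rad, so 132.65595 rad = 132.65595 / 6.2831853 = 21.11285 turn ≈ 21.11 turn (4 s.f.). Final answer: 21.11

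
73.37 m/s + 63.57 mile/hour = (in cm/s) 1.018e+04. Check: 73.37 m/s is already in m/s. 1 mile/hour = 0.44704 m/s, so 63.57 mile/hour = 63.57 * 0.44704 = 28.418333 m/s. Sum: 73.37 + 28.418333 = 101.78833 m/s. 1 cm/s = 0.01 m/s, so 101.78833 m/s = 101.78833 / 0.01 = 10178.833 cm/s ≈ 1.018e+04 cm/s (4 s.f.).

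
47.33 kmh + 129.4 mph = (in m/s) 70.99. Check: 1 kmh = 0.27777778 m/s, so 47.33 kmh = 47.33 * 0.27777778 = 13.147222 m/s. 1 mph = 0.44704 m/s, so 129.4 mph = 129.4 * 0.44704 = 57.846976 m/s. Sum: 13.147222 + 57.846976 = 70.994198 m/s. Result: 70.994198 m/s ≈ 70.99 m/s (4 s.f.).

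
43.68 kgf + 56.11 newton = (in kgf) 49.4. Check: 1 kgf = 9.80665 N, so 43.68 kgf = 43.68 * 9.80665 = 428.35447 N. 56.11 newton = 56.11 N. Sum: 428.35447 + 56.11 = 484.46447 N. 1 kgf = 9.80665 N, so 484.46447 N = 484.46447 / 9.80665 = 49.401628 kgf ≈ 49.4 kgf (4 s.f.).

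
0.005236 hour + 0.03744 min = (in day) 0.0002442. Check: 1 hour = 3600 s, so 0.005236 hour = 0.005236 * 3600 = 18.8496 s. 1 min = 60 s, so 0.03744 min = 0.03744 * 60 = 2.2464 s. Sum: 18.8496 + 2.2464 = 21.096 s. 1 day = 86400 s, so 21.096 s = 21.096 / 86400 = 0.00024416667 day ≈ 0.0002442 day (4 s.f.).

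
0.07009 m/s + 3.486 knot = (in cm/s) 0.07009 m/s is already in m/s. 1 knot = 0.51444444 m/s, so 3.486 knot = 3.486 * 0.51444444 = 1.7933533 m/s. Sum: 0.07009 + 1.7933533 = 1.8634433 m/s. 1 cm/s = 0.01 m/s, so 1.8634433 m/s = 1.8634433 / 0.01 = 186.34433 cm/s ≈ 186.3 cm/s (4 s.f.). Final answer: 186.3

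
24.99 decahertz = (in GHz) 2.499e-07. Check: 1 decahertz = 10 Hz, so 24.99 decahertz = 24.99 * 10 = 249.9 Hz. 1 GHz = 1e+09 Hz, so 249.9 Hz = 249.9 / 1e+09 = 2.499e-07 GHz.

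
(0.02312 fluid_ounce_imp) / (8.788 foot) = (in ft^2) 2.64e-06. Check: 1 fluid_ounce_imp = 2.8413063e-05 m^3, so 0.02312 fluid_ounce_imp = 0.02312 * 2.8413063e-05 = 6.5691001e-07 m^3. 1 foot = 0.3048 m, so 8.788 foot = 8.788 * 0.3048 = 2.6785824 m. Combine: 6.5691001e-07 m^3 / 2.6785824 m = 2.452454e-07 m^2. 1 ft^2 = 0.09290304 m^2, so 2.452454e-07 m^2 = 2.452454e-07 / 0.09290304 = 2.6397995e-06 ft^2 ≈ 2.64e-06 ft^2 (4 s.f.).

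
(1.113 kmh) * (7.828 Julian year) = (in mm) 7.637e+10. Check: 1 kmh = 0.27777778 m/s, so 1.113 kmh = 1.113 * 0.27777778 = 0.30916667 m/s. 1 Julian year = 31557600 s, so 7.828 Julian year = 7.828 * 31557600 = 2.4703289e+08 s. Combine: 0.30916667 m/s * 2.4703289e+08 s = 76374336 m. 1 mm = 0.001 m, so 76374336 m = 76374336 / 0.001 = 7.6374336e+10 mm ≈ 7.637e+10 mm (4 s.f.).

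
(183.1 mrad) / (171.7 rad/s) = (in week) 1 mrad = 0.001 rad, so 183.1 mrad = 183.1 * 0.001 = 0.1831 rad. 171.7 rad/s is already in rad/s. Combine: 0.1831 rad / 171.7 rad/s = 0.0010663949 s. 1 week = 604800 s, so 0.0010663949 s = 0.0010663949 / 604800 = 1.763219e-09 week ≈ 1.763e-09 week (4 s.f.). Final answer: 1.763e-09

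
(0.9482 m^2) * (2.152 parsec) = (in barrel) 3.96e+17. Check: 0.9482 m^2 is already in m^2. 1 parsec = 3.0856776e+16 m, so 2.152 parsec = 2.152 * 3.0856776e+16 = 6.6403782e+16 m. Combine: 0.9482 m^2 * 6.6403782e+16 m = 6.2964066e+16 m^3. 1 barrel = 0.15898729 m^3, so 6.2964066e+16 m^3 = 6.2964066e+16 / 0.15898729 = 3.9603206e+17 barrel ≈ 3.96e+17 barrel (4 s.f.).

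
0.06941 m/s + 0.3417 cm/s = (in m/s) 0.07283. Check: 0.06941 m/s is already in m/s. 1 cm/s = 0.01 m/s, so 0.3417 cm/s = 0.3417 * 0.01 = 0.003417 m/s. Sum: 0.06941 + 0.003417 = 0.072827 m/s. Result: 0.072827 m/s ≈ 0.07283 m/s (4 s.f.).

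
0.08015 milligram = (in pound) 1 milligram = 1e-06 kg, so 0.08015 milligram = 0.08015 * 1e-06 = 8.015e-08 kg. 1 pound = 0.45359237 kg, so 8.015e-08 kg = 8.015e-08 / 0.45359237 = 1.767005e-07 pound ≈ 1.767e-07 pound (4 s.f.). Final answer: 1.767e-07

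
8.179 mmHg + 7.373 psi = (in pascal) 5.193e+04. Check: 1 mmHg = 133.32237 Pa, so 8.179 mmHg = 8.179 * 133.32237 = 1090.4437 Pa. 1 psi = 6894.7573 Pa, so 7.373 psi = 7.373 * 6894.7573 = 50835.046 Pa. Sum: 1090.4437 + 50835.046 = 51925.489 Pa. 51925.489 Pa = 51925.489 pascal ≈ 5.193e+04 pascal (4 s.f.).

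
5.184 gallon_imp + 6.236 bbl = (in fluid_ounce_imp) 1 gallon_imp = 0.00454609 m^3, so 5.184 gallon_imp = 5.184 * 0.00454609 = 0.023566931 m^3. 1 bbl = 0.15898729 m^3, so 6.236 bbl = 6.236 * 0.15898729 = 0.99144477 m^3. Sum: 0.023566931 + 0.99144477 = 1.0150117 m^3. 1 fluid_ounce_imp = 2.8413063e-05 m^3, so 1.0150117 m^3 = 1.0150117 / 2.8413063e-05 = 35723.418 fluid_ounce_imp ≈ 3.572e+04 fluid_ounce_imp (4 s.f.). Final answer: 3.572e+04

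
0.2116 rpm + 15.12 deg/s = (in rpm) 2.732. Check: 1 rpm = 0.10471976 rad/s, so 0.2116 rpm = 0.2116 * 0.10471976 = 0.0221587 rad/s. 1 deg/s = 0.017453293 rad/s, so 15.12 deg/s = 15.12 * 0.017453293 = 0.26389378 rad/s. Sum: 0.0221587 + 0.26389378 = 0.28605248 rad/s. 1 rpm = 0.10471976 rad/s, so 0.28605248 rad/s = 0.28605248 / 0.10471976 = 2.7316 rpm ≈ 2.732 rpm (4 s.f.).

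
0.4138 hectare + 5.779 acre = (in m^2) 2.752e+04. Check: 1 hectare = 10000 m^2, so 0.4138 hectare = 0.4138 * 10000 = 4138 m^2. 1 acre = 4046.8564 m^2, so 5.779 acre = 5.779 * 4046.8564 = 23386.783 m^2. Sum: 4138 + 23386.783 = 27524.783 m^2. Result: 27524.783 m^2 ≈ 2.752e+04 m^2 (4 s.f.).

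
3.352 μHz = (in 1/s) 3.352e-06. Check: 1 μHz = 1e-06 Hz, so 3.352 μHz = 3.352 * 1e-06 = 3.352e-06 Hz. 3.352e-06 Hz = 3.352e-06 1/s.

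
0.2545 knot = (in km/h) 0.4713. Check: 1 knot = 0.51444444 m/s, so 0.2545 knot = 0.2545 * 0.51444444 = 0.13092611 m/s. 1 km/h = 0.27777778 m/s, so 0.13092611 m/s = 0.13092611 / 0.27777778 = 0.471334 km/h ≈ 0.4713 km/h (4 s.f.).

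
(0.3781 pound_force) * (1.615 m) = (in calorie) 0.6492. Check: 1 pound_force = 4.4482216 N, so 0.3781 pound_force = 0.3781 * 4.4482216 = 1.6818726 N. 1.615 m is already in m. Combine: 1.6818726 N * 1.615 m = 2.7162242 J. 1 calorie = 4.184 J, so 2.7162242 J = 2.7162242 / 4.184 = 0.64919317 calorie ≈ 0.6492 calorie (4 s.f.).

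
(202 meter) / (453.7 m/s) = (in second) 202 meter = 202 m. 453.7 m/s is already in m/s. Combine: 202 m / 453.7 m/s = 0.44522812 s. 0.44522812 s = 0.44522812 second ≈ 0.4452 second (4 s.f.). Final answer: 0.4452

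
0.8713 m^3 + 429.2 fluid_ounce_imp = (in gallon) 0.8713 m^3 is already in m^3. 1 fluid_ounce_imp = 2.8413063e-05 m^3, so 429.2 fluid_ounce_imp = 429.2 * 2.8413063e-05 = 0.012194886 m^3. Sum: 0.8713 + 0.012194886 = 0.88349489 m^3. 1 gallon = 0.0037854118 m^3, so 0.88349489 m^3 = 0.88349489 / 0.0037854118 = 233.39466 gallon ≈ 233.4 gallon (4 s.f.). Final answer: 233.4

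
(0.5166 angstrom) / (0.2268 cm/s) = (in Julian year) 1 angstrom = 1e-10 m, so 0.5166 angstrom = 0.5166 * 1e-10 = 5.166e-11 m. 1 cm/s = 0.01 m/s, so 0.2268 cm/s = 0.2268 * 0.01 = 0.002268 m/s. Combine: 5.166e-11 m / 0.002268 m/s = 2.2777778e-08 s. 1 Julian year = 31557600 s, so 2.2777778e-08 s = 2.2777778e-08 / 31557600 = 7.2178422e-16 Julian year ≈ 7.218e-16 Julian year (4 s.f.). Final answer: 7.218e-16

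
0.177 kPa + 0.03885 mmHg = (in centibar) 1 kPa = 1000 Pa, so 0.177 kPa = 0.177 * 1000 = 177 Pa. 1 mmHg = 133.32237 Pa, so 0.03885 mmHg = 0.03885 * 133.32237 = 5.179574 Pa. Sum: 177 + 5.179574 = 182.17957 Pa. 1 centibar = 1000 Pa, so 182.17957 Pa = 182.17957 / 1000 = 0.18217957 centibar ≈ 0.1822 centibar (4 s.f.). Final answer: 0.1822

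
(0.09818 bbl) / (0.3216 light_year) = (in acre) 1.268e-21. Check: 1 bbl = 0.15898729 m^3, so 0.09818 bbl = 0.09818 * 0.15898729 = 0.015609373 m^3. 1 light_year = 9.4607305e+15 m, so 0.3216 light_year = 0.3216 * 9.4607305e+15 = 3.0425709e+15 m. Combine: 0.015609373 m^3 / 3.0425709e+15 m = 5.1303233e-18 m^2. 1 acre = 4046.8564 m^2, so 5.1303233e-18 m^2 = 5.1303233e-18 / 4046.8564 = 1.2677305e-21 acre ≈ 1.268e-21 acre (4 s.f.).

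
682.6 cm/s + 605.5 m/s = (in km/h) 1 cm/s = 0.01 m/s, so 682.6 cm/s = 682.6 * 0.01 = 6.826 m/s. 605.5 m/s is already in m/s. Sum: 6.826 + 605.5 = 612.326 m/s. 1 km/h = 0.27777778 m/s, so 612.326 m/s = 612.326 / 0.27777778 = 2204.3736 km/h ≈ 2204 km/h (4 s.f.). Final answer: 2204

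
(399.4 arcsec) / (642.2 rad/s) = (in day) 1 arcsec = 4.8481368e-06 rad, so 399.4 arcsec = 399.4 * 4.8481368e-06 = 0.0019363458 rad. 642.2 rad/s is already in rad/s. Combine: 0.0019363458 rad / 642.2 rad/s = 3.0151757e-06 s. 1 day = 86400 s, so 3.0151757e-06 s = 3.0151757e-06 / 86400 = 3.4897867e-11 day ≈ 3.49e-11 day (4 s.f.). Final answer: 3.49e-11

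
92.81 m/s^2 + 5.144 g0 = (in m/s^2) 92.81 m/s^2 is already in m/s^2. 1 g0 = 9.80665 m/s^2, so 5.144 g0 = 5.144 * 9.80665 = 50.445408 m/s^2. Sum: 92.81 + 50.445408 = 143.25541 m/s^2. Result: 143.25541 m/s^2 ≈ 143.3 m/s^2 (4 s.f.). Final answer: 143.3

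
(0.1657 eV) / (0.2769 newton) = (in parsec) 3.107e-36. Check: 1 eV = 1.6021766e-19 J, so 0.1657 eV = 0.1657 * 1.6021766e-19 = 2.6548067e-20 J. 0.2769 newton = 0.2769 N. Combine: 2.6548067e-20 J / 0.2769 N = 9.5876009e-20 m. 1 parsec = 3.0856776e+16 m, so 9.5876009e-20 m = 9.5876009e-20 / 3.0856776e+16 = 3.1071298e-36 parsec ≈ 3.107e-36 parsec (4 s.f.).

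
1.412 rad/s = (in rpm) 1 rpm = 0.10471976 rad/s, so 1.412 rad/s = 1.412 / 0.10471976 = 13.483607 rpm ≈ 13.48 rpm (4 s.f.). Final answer: 13.48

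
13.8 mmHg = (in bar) 0.0184. Check: 1 mmHg = 133.32237 Pa, so 13.8 mmHg = 13.8 * 133.32237 = 1839.8487 Pa. 1 bar = 100000 Pa, so 1839.8487 Pa = 1839.8487 / 100000 = 0.018398487 bar ≈ 0.0184 bar (4 s.f.).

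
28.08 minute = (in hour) 1 minute = 60 s, so 28.08 minute = 28.08 * 60 = 1684.8 s. 1 hour = 3600 s, so 1684.8 s = 1684.8 / 3600 = 0.468 hour. Final answer: 0.468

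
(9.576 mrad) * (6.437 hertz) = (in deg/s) 3.532. Check: 1 mrad = 0.001 rad, so 9.576 mrad = 9.576 * 0.001 = 0.009576 rad. 6.437 hertz = 6.437 Hz. Combine: 0.009576 rad * 6.437 Hz = 0.061640712 rad/s. 1 deg/s = 0.017453293 rad/s, so 0.061640712 rad/s = 0.061640712 / 0.017453293 = 3.5317526 deg/s ≈ 3.532 deg/s (4 s.f.).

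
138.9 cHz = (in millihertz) 1 cHz = 0.01 Hz, so 138.9 cHz = 138.9 * 0.01 = 1.389 Hz. 1 millihertz = 0.001 Hz, so 1.389 Hz = 1.389 / 0.001 = 1389 millihertz. Final answer: 1389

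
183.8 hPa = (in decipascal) 1.838e+05. Check: 1 hPa = 100 Pa, so 183.8 hPa = 183.8 * 100 = 18380 Pa. 1 decipascal = 0.1 Pa, so 18380 Pa = 18380 / 0.1 = 183800 decipascal ≈ 1.838e+05 decipascal (4 s.f.).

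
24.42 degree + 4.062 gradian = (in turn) 0.07799. Check: 1 degree = 0.017453293 rad, so 24.42 degree = 24.42 * 0.017453293 = 0.4262094 rad. 1 gradian = 0.015707963 rad, so 4.062 gradian = 4.062 * 0.015707963 = 0.063805747 rad. Sum: 0.4262094 + 0.063805747 = 0.49001515 rad. 1 turn = 6.2831853 rad, so 0.49001515 rad = 0.49001515 / 6.2831853 = 0.077988333 turn ≈ 0.07799 turn (4 s.f.).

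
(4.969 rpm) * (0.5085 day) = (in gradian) 1.455e+06. Check: 1 rpm = 0.10471976 rad/s, so 4.969 rpm = 4.969 * 0.10471976 = 0.52035246 rad/s. 1 day = 86400 s, so 0.5085 day = 0.5085 * 86400 = 43934.4 s. Combine: 0.52035246 rad/s * 43934.4 s = 22861.373 rad. 1 gradian = 0.015707963 rad, so 22861.373 rad = 22861.373 / 0.015707963 = 1455400.2 gradian ≈ 1.455e+06 gradian (4 s.f.).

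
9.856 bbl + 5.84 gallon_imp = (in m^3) 1 bbl = 0.15898729 m^3, so 9.856 bbl = 9.856 * 0.15898729 = 1.5669788 m^3. 1 gallon_imp = 0.00454609 m^3, so 5.84 gallon_imp = 5.84 * 0.00454609 = 0.026549166 m^3. Sum: 1.5669788 + 0.026549166 = 1.5935279 m^3. Result: 1.5935279 m^3 ≈ 1.594 m^3 (4 s.f.). Final answer: 1.594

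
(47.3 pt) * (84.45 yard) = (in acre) 0.0003184. Check: 1 pt = 0.00035277778 m, so 47.3 pt = 47.3 * 0.00035277778 = 0.016686389 m. 1 yard = 0.9144 m, so 84.45 yard = 84.45 * 0.9144 = 77.22108 m. Combine: 0.016686389 m * 77.22108 m = 1.288541 m^2. 1 acre = 4046.8564 m^2, so 1.288541 m^2 = 1.288541 / 4046.8564 = 0.00031840541 acre ≈ 0.0003184 acre (4 s.f.).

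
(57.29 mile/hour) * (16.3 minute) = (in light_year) 1 mile/hour = 0.44704 m/s, so 57.29 mile/hour = 57.29 * 0.44704 = 25.610922 m/s. 1 minute = 60 s, so 16.3 minute = 16.3 * 60 = 978 s. Combine: 25.610922 m/s * 978 s = 25047.481 m. 1 light_year = 9.4607305e+15 m, so 25047.481 m = 25047.481 / 9.4607305e+15 = 2.6475209e-12 light_year ≈ 2.648e-12 light_year (4 s.f.). Final answer: 2.648e-12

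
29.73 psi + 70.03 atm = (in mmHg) 5.476e+04. Check: 1 psi = 6894.7573 Pa, so 29.73 psi = 29.73 * 6894.7573 = 204981.13 Pa. 1 atm = 101325 Pa, so 70.03 atm = 70.03 * 101325 = 7095789.8 Pa. Sum: 204981.13 + 7095789.8 = 7300770.9 Pa. 1 mmHg = 133.32237 Pa, so 7300770.9 Pa = 7300770.9 / 133.32237 = 54760.285 mmHg ≈ 5.476e+04 mmHg (4 s.f.).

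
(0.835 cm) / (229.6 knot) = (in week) 1.169e-10. Check: 1 cm = 0.01 m, so 0.835 cm = 0.835 * 0.01 = 0.00835 m. 1 knot = 0.51444444 m/s, so 229.6 knot = 229.6 * 0.51444444 = 118.11644 m/s. Combine: 0.00835 m / 118.11644 m/s = 7.0692951e-05 s. 1 week = 604800 s, so 7.0692951e-05 s = 7.0692951e-05 / 604800 = 1.1688649e-10 week ≈ 1.169e-10 week (4 s.f.).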